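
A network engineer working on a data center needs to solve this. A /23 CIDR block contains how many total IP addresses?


Given: CIDR prefix /23
Host bits = 32 - 23 = 9
Total addresses = 2^9 = 512

512


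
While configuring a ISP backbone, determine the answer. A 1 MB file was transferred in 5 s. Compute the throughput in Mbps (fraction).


Given: file = 1 MB, time = 5 s
File in Mb = 1 * 8 = 8 Mb
Throughput = 8 / 5 Mbps
Throughput = 8/5 Mbps

8/5


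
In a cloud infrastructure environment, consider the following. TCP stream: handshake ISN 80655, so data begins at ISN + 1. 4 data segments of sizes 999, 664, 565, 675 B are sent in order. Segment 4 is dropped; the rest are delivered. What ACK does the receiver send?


SYN uses sequence number 80655; first data byte = ISN + 1 = 80656.
Segment 1: SEQ = 80656, len = 999 B, covers [80656, 81654]
Segment 2: SEQ = 81655, len = 664 B, covers [81655, 82318]
Segment 3: SEQ = 82319, len = 565 B, covers [82319, 82883]
Segment 4: SEQ = 82884, len = 675 B, covers [82884, 83558] [LOST]
In-order data received: bytes [80656, 82883] (segments 1..3).
Segment 4 missing -> gap begins at byte 82884.
Cumulative ACK = next expected in-order byte = 80656 + 999 + 664 + 565 = 82884

82884


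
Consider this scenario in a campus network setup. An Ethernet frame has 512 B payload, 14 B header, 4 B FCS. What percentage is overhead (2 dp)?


Given: payload = 512 B, header = 14 B, trailer = 4 B
Overhead bytes = header + trailer = 14 + 4 = 18
Total frame = payload + overhead = 512 + 18 = 530
Overhead % = 18 / 530 * 100 = 3.3962% -> 3.40% (2 dp)

3.40


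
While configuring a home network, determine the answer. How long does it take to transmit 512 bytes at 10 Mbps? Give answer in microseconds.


Given: packet = 512 bytes, bandwidth = 10 Mbps
Packet in bits = 512 * 8 = 4096 bits
Bandwidth = 10 * 10^6 = 10000000 bps
Time = 4096 / 10000000 seconds
Time in us = 4096 * 10^6 / 10000000 = 409.6

409.6


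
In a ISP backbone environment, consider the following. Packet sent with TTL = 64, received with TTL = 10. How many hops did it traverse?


Given: initial TTL = 64, received TTL = 10
Hops = initial TTL - received TTL
Hops = 64 - 10 = 54

54


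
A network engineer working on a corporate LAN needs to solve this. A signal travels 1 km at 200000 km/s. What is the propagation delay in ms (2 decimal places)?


Given: distance = 1 km, speed = 200000 km/s
Delay = distance / speed = 1 / 200000 seconds
Delay in ms = 1 * 1000 / 200000
Delay = 0.0050 ms
Rounded to 2 dp = 0.01 ms

0.01


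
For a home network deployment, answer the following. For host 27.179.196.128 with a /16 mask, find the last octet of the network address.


Given: IP = 27.179.196.128, prefix = /16
Subnet mask = 255.255.0.0
Last octet of IP: 128
Last octet of mask: 0
Network last octet = 128 AND 0 = 0

0


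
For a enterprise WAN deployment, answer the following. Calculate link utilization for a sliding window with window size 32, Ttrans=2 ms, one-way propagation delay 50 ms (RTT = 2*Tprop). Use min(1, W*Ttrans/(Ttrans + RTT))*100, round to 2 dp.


Given: W = 32, Ttrans = 2 ms, RTT = 100 ms (= 2 * Tprop, Tprop = 50 ms)
Cycle time = Ttrans + RTT = 2 + 100 = 102 ms (first packet sent until its ACK returns)
W * Ttrans = 32 * 2 = 64 ms of sending per cycle
W * Ttrans / (Ttrans + RTT) = 64 / 102 = 0.627451
U = min(1, 0.627451) = 0.627451
U% = 62.75%

62.75


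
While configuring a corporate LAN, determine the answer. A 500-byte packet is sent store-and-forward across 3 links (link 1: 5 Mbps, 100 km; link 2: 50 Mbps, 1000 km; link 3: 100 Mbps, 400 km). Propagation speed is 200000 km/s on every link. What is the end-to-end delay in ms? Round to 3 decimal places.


Packet = 500 bytes = 4000 bits. Store-and-forward: sum (t_trans + t_prop) per link.
Link 1: t_trans = 4000/(5*10^6) s = 0.8000 ms; t_prop = 100/200000 s = 0.5000 ms; subtotal = 1.3000 ms
Link 2: t_trans = 4000/(50*10^6) s = 0.0800 ms; t_prop = 1000/200000 s = 5.0000 ms; subtotal = 5.0800 ms
Link 3: t_trans = 4000/(100*10^6) s = 0.0400 ms; t_prop = 400/200000 s = 2.0000 ms; subtotal = 2.0400 ms
End-to-end = 1.3000 + 5.0800 + 2.0400 = 8.4200 ms -> 8.420 ms (3 dp)

8.420


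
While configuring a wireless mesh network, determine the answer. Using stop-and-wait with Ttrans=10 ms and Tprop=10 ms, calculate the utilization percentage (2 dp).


Given: Ttrans = 10 ms, Tprop = 10 ms
RTT = 2 * Tprop = 2 * 10 = 20 ms
U = Ttrans / (Ttrans + RTT)
U = 10 / (10 + 20)
U = 10 / 30 = 0.333333
U% = 33.33%

33.33


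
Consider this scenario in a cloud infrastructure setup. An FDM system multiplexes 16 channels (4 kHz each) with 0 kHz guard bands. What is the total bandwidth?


Given: 16 channels, 4 kHz each, guard = 0 kHz
Channel bandwidth = 16 * 4 = 64 kHz
Guard bands = 15 gaps * 0 kHz = 0 kHz
Total = 64 + 0 = 64 kHz

64


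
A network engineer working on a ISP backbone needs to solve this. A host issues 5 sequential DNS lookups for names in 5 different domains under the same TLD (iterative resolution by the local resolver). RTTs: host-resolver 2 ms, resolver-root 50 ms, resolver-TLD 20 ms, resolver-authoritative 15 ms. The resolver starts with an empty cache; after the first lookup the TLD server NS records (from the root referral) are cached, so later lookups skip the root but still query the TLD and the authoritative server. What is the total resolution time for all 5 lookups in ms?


Lookup 1 (cold cache): local + root + TLD + auth = 2 + 50 + 20 + 15 = 87 ms
Lookups 2..5 (TLD NS cached -> skip root; new domain -> still ask TLD and auth): local + TLD + auth = 2 + 20 + 15 = 37 ms each
Remaining 4 lookups: 4 * 37 = 148 ms
Total = 87 + 148 = 235 ms

235


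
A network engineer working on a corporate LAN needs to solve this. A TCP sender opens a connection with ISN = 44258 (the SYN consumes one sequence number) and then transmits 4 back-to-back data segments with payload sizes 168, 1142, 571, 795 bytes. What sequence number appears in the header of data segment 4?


The SYN occupies sequence number ISN = 44258, so the first data byte is ISN + 1 = 44259.
SEQ of data segment i = (ISN + 1) + sum of payload sizes of segments 1..i-1.
Segment 1: SEQ = 44259, payload = 168 bytes
Segment 2: SEQ = 44427, payload = 1142 bytes
Segment 3: SEQ = 45569, payload = 571 bytes
Segment 4: SEQ = 46140, payload = 795 bytes
SEQ of segment 4 = 44259 + 168 + 1142 + 571 = 46140

46140


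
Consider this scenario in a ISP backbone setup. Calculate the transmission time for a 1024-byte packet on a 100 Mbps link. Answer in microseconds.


Given: packet = 1024 bytes, bandwidth = 100 Mbps
Packet in bits = 1024 * 8 = 8192 bits
Bandwidth = 100 * 10^6 = 100000000 bps
Time = 8192 / 100000000 seconds
Time in us = 8192 * 10^6 / 100000000 = 81.92

81.92


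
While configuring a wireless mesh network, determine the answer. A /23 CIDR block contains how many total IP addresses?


Given: CIDR prefix /23
Host bits = 32 - 23 = 9
Total addresses = 2^9 = 512

512


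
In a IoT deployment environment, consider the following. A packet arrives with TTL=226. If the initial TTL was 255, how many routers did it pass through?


Given: initial TTL = 255, received TTL = 226
Hops = initial TTL - received TTL
Hops = 255 - 226 = 29

29


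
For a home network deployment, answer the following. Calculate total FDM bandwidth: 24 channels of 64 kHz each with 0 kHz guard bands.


Given: 24 channels, 64 kHz each, guard = 0 kHz
Channel bandwidth = 24 * 64 = 1536 kHz
Guard bands = 23 gaps * 0 kHz = 0 kHz
Total = 1536 + 0 = 1536 kHz

1536


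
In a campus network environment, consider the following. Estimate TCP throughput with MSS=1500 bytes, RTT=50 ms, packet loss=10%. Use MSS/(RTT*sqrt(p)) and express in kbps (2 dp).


Given: MSS = 1500 bytes, RTT = 50 ms, loss = 10%
RTT in seconds = 50 / 1000 = 0.05
Loss rate = 10% = 0.1
sqrt(loss) = sqrt(0.1) = 0.316227766017
Throughput (bytes/s) = 1500 / (0.05 * 0.316227766017) = 94868.3298
Throughput (kbps) = 94868.3298 * 8 / 1000 = 758.946638 -> 758.95 kbps (2 dp)

758.95


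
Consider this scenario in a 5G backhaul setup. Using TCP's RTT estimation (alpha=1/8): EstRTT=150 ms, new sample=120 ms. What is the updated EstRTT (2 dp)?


Given: EstRTT = 150 ms, SampleRTT = 120 ms, alpha = 1/8
New EstRTT = (1 - alpha) * EstRTT + alpha * SampleRTT
(7/8) * 150 = 131.25
(1/8) * 120 = 15
New EstRTT = 131.25 + 15 = 146.25 ms -> 146.25 ms (2 dp)

146.25


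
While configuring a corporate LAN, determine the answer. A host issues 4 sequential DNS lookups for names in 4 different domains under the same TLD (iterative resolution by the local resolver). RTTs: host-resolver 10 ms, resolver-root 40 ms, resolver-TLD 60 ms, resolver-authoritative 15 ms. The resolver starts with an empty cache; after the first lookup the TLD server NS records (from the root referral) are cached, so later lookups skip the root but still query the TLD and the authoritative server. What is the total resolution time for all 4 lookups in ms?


Lookup 1 (cold cache): local + root + TLD + auth = 10 + 40 + 60 + 15 = 125 ms
Lookups 2..4 (TLD NS cached -> skip root; new domain -> still ask TLD and auth): local + TLD + auth = 10 + 60 + 15 = 85 ms each
Remaining 3 lookups: 3 * 85 = 255 ms
Total = 125 + 255 = 380 ms

380


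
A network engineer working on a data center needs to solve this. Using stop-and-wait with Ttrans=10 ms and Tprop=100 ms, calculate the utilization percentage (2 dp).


Given: Ttrans = 10 ms, Tprop = 100 ms
RTT = 2 * Tprop = 2 * 100 = 200 ms
U = Ttrans / (Ttrans + RTT)
U = 10 / (10 + 200)
U = 10 / 210 = 0.047619
U% = 4.76%

4.76


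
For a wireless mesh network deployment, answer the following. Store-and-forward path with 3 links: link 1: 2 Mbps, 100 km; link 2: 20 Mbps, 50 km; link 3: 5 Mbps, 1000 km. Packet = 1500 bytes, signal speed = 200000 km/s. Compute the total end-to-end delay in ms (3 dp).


Packet = 1500 bytes = 12000 bits. Store-and-forward: sum (t_trans + t_prop) per link.
Link 1: t_trans = 12000/(2*10^6) s = 6.0000 ms; t_prop = 100/200000 s = 0.5000 ms; subtotal = 6.5000 ms
Link 2: t_trans = 12000/(20*10^6) s = 0.6000 ms; t_prop = 50/200000 s = 0.2500 ms; subtotal = 0.8500 ms
Link 3: t_trans = 12000/(5*10^6) s = 2.4000 ms; t_prop = 1000/200000 s = 5.0000 ms; subtotal = 7.4000 ms
End-to-end = 6.5000 + 0.8500 + 7.4000 = 14.7500 ms -> 14.750 ms (3 dp)

14.750


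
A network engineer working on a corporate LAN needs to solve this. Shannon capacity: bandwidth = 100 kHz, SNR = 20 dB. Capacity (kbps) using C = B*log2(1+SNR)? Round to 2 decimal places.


Given: B = 100 kHz, SNR = 20 dB
SNR linear = 10^(20/10) = 100
1 + SNR = 101
log2(101) = 6.6582114828
C = 100 * 1000 * 6.6582114828 = 665821.1483 bps
C = 665.821148 kbps -> 665.82 kbps (2 dp)

665.82


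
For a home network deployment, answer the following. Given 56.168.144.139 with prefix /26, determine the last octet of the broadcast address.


Given: IP = 56.168.144.139, prefix = /26
Host bits = 32 - 26 = 6
Network last octet = 139 AND mask = 128
Host part size = 2^6 - 1 = 63
Broadcast last octet = 128 OR 63 = 191

191


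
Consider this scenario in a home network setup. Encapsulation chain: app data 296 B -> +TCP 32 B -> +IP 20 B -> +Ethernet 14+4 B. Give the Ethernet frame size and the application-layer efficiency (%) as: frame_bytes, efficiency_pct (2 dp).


TCP segment = 296 + 32 = 328 B
IP packet = 328 + 20 = 348 B
Ethernet frame = 348 + 14 + 4 = 366 B
Efficiency = app / frame = 296 / 366 = 0.808743 = 80.8743% -> 80.87% (2 dp)

366, 80.87


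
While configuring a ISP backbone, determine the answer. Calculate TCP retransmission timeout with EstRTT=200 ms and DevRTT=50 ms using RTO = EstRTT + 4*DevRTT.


Given: EstRTT = 200 ms, DevRTT = 50 ms
Timeout = EstRTT + 4 * DevRTT
4 * DevRTT = 4 * 50 = 200
Timeout = 200 + 200 = 400 ms

400


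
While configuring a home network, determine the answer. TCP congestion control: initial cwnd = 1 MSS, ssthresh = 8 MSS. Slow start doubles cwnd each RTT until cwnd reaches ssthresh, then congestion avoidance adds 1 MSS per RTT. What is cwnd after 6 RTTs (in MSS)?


RTT 0: cwnd = 1 MSS (initial)
RTT 1: cwnd = 2 MSS (slow start, doubled)
RTT 2: cwnd = 4 MSS (slow start, doubled)
RTT 3: cwnd = 8 MSS (slow start, doubled)
RTT 4: cwnd = 9 MSS (congestion avoidance, +1)
RTT 5: cwnd = 10 MSS (congestion avoidance, +1)
RTT 6: cwnd = 11 MSS (congestion avoidance, +1)

11


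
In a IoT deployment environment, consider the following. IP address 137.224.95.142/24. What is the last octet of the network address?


Given: IP = 137.224.95.142, prefix = /24
Subnet mask = 255.255.255.0
Last octet of IP: 142
Last octet of mask: 0
Network last octet = 142 AND 0 = 0

0


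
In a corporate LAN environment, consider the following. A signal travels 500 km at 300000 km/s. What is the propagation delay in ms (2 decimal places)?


Given: distance = 500 km, speed = 300000 km/s
Delay = distance / speed = 500 / 300000 seconds
Delay in ms = 500 * 1000 / 300000
Delay = 1.6667 ms
Rounded to 2 dp = 1.67 ms

1.67


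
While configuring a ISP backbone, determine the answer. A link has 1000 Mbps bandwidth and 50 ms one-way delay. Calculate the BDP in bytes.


Given: bandwidth = 1000 Mbps, delay = 50 ms
BDP in bits = 1000 * 10^6 * 50 / 1000
BDP in bits = 50000000
BDP in bytes = 50000000 / 8 = 6250000

6250000


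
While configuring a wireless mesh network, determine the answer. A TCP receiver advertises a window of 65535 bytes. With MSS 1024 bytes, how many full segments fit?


Given: RWND = 65535 bytes, MSS = 1024 bytes
Full segments = floor(RWND / MSS)
Full segments = floor(65535 / 1024)
Full segments = floor(63.999) = 63

63


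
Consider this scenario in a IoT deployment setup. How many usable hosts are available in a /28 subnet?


Given: subnet mask /28
Host bits = 32 - 28 = 4
Total addresses = 2^4 = 16
Usable hosts = 16 - 2 (network + broadcast) = 14

14


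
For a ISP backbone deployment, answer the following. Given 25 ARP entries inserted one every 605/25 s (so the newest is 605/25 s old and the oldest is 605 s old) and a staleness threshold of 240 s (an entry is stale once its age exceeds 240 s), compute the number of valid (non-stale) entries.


Ages are k * 605/25 s for k = 1..25 (spacing = 24.2000 s).
Entry k is valid iff k * 605/25 <= 240 iff k <= 25 * 240 / 605 = 9.9174
n_valid = floor(9.9174) = 9
(n_stale = 25 - 9 = 16)

9


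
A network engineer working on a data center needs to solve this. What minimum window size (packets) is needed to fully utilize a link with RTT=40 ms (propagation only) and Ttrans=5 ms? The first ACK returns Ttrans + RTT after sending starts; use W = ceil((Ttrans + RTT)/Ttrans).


Given: Ttrans = 5 ms, RTT = 40 ms (= 2 * Tprop, Tprop = 20 ms)
Time until first ACK returns = Ttrans + RTT = 5 + 40 = 45 ms
Need W * Ttrans >= Ttrans + RTT  ->  W >= (Ttrans + RTT) / Ttrans
(Ttrans + RTT) / Ttrans = 45 / 5 = 9
W_min = ceil(9) = 9

9


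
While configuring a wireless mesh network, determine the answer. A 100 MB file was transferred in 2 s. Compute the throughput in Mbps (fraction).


Given: file = 100 MB, time = 2 s
File in Mb = 100 * 8 = 800 Mb
Throughput = 800 / 2 Mbps
Throughput = 400 Mbps

400


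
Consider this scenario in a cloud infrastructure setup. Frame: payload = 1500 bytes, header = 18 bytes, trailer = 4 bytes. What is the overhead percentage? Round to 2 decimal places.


Given: payload = 1500 B, header = 18 B, trailer = 4 B
Overhead bytes = header + trailer = 18 + 4 = 22
Total frame = payload + overhead = 1500 + 22 = 1522
Overhead % = 22 / 1522 * 100 = 1.4455% -> 1.45% (2 dp)

1.45


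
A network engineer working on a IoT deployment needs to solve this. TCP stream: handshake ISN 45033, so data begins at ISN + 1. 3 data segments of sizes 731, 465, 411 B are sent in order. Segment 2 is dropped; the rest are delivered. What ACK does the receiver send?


SYN uses sequence number 45033; first data byte = ISN + 1 = 45034.
Segment 1: SEQ = 45034, len = 731 B, covers [45034, 45764]
Segment 2: SEQ = 45765, len = 465 B, covers [45765, 46229] [LOST]
Segment 3: SEQ = 46230, len = 411 B, covers [46230, 46640]
In-order data received: bytes [45034, 45764] (segments 1..1).
Segment 2 missing -> gap begins at byte 45765; later segments buffered out of order.
Cumulative ACK = next expected in-order byte = 45034 + 731 = 45765

45765


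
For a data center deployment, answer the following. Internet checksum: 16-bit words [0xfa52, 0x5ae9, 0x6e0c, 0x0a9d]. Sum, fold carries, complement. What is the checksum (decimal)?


Given words: [0xfa52, 0x5ae9, 0x6e0c, 0x0a9d]
Step 1: Sum all words
Raw sum = 64082 + 23273 + 28172 + 2717 = 118244
Step 2: Fold carry: (52708 + 1) = 52709
One's complement = ~52709 & 0xFFFF = 12826

12826


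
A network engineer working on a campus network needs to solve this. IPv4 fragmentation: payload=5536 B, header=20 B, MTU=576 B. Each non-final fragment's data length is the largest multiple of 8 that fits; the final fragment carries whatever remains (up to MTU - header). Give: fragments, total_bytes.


Max data per non-final fragment = floor((MTU - header)/8)*8 = floor((576 - 20)/8)*8 = floor(556/8)*8 = 552 B
Final fragment needs no 8-byte alignment: it can carry up to MTU - header = 556 B
Non-final fragments needed = ceil((payload - 556) / 552) = ceil(4980/552) = ceil(9.0217) = 10
Number of fragments = 10 + 1 = 11
Fragment sizes (data): 10 * 552 B + 16 B (last, 16 <= 556 OK)
Total bytes sent = payload + n_frags * header = 5536 + 11*20 = 5536 + 220 = 5756 B

11, 5756


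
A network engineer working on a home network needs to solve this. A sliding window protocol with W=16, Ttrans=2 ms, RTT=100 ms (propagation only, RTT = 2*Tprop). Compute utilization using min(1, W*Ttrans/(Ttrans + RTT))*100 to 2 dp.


Given: W = 16, Ttrans = 2 ms, RTT = 100 ms (= 2 * Tprop, Tprop = 50 ms)
Cycle time = Ttrans + RTT = 2 + 100 = 102 ms (first packet sent until its ACK returns)
W * Ttrans = 16 * 2 = 32 ms of sending per cycle
W * Ttrans / (Ttrans + RTT) = 32 / 102 = 0.313725
U = min(1, 0.313725) = 0.313725
U% = 31.37%

31.37


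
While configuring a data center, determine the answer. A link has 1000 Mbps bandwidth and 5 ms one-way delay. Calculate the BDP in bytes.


Given: bandwidth = 1000 Mbps, delay = 5 ms
BDP in bits = 1000 * 10^6 * 5 / 1000
BDP in bits = 5000000
BDP in bytes = 5000000 / 8 = 625000

625000


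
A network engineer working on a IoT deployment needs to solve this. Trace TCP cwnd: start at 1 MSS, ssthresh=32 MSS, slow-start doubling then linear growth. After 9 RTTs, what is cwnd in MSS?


RTT 0: cwnd = 1 MSS (initial)
RTT 1: cwnd = 2 MSS (slow start, doubled)
RTT 2: cwnd = 4 MSS (slow start, doubled)
RTT 3: cwnd = 8 MSS (slow start, doubled)
RTT 4: cwnd = 16 MSS (slow start, doubled)
RTT 5: cwnd = 32 MSS (slow start, doubled)
RTT 6: cwnd = 33 MSS (congestion avoidance, +1)
RTT 7: cwnd = 34 MSS (congestion avoidance, +1)
RTT 8: cwnd = 35 MSS (congestion avoidance, +1)
RTT 9: cwnd = 36 MSS (congestion avoidance, +1)

36


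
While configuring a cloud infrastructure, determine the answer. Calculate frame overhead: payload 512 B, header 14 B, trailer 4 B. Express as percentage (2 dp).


Given: payload = 512 B, header = 14 B, trailer = 4 B
Overhead bytes = header + trailer = 14 + 4 = 18
Total frame = payload + overhead = 512 + 18 = 530
Overhead % = 18 / 530 * 100 = 3.3962% -> 3.40% (2 dp)

3.40


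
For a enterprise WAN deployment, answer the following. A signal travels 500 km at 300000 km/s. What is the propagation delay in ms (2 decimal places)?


Given: distance = 500 km, speed = 300000 km/s
Delay = distance / speed = 500 / 300000 seconds
Delay in ms = 500 * 1000 / 300000
Delay = 1.6667 ms
Rounded to 2 dp = 1.67 ms

1.67


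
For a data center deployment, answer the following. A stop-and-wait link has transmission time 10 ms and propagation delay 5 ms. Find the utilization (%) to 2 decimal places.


Given: Ttrans = 10 ms, Tprop = 5 ms
RTT = 2 * Tprop = 2 * 5 = 10 ms
U = Ttrans / (Ttrans + RTT)
U = 10 / (10 + 10)
U = 10 / 20 = 0.5
U% = 50.00%

50.00


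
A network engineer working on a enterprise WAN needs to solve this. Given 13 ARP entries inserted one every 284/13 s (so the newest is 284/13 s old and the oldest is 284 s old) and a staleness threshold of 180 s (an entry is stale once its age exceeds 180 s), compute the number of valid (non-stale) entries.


Ages are k * 284/13 s for k = 1..13 (spacing = 21.8462 s).
Entry k is valid iff k * 284/13 <= 180 iff k <= 13 * 180 / 284 = 8.2394
n_valid = floor(8.2394) = 8
(n_stale = 13 - 8 = 5)

8


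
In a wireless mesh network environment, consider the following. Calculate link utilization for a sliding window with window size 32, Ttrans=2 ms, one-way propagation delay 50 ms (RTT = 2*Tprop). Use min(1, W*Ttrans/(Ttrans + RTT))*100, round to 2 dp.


Given: W = 32, Ttrans = 2 ms, RTT = 100 ms (= 2 * Tprop, Tprop = 50 ms)
Cycle time = Ttrans + RTT = 2 + 100 = 102 ms (first packet sent until its ACK returns)
W * Ttrans = 32 * 2 = 64 ms of sending per cycle
W * Ttrans / (Ttrans + RTT) = 64 / 102 = 0.627451
U = min(1, 0.627451) = 0.627451
U% = 62.75%

62.75


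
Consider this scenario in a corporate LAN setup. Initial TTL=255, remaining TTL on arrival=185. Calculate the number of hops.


Given: initial TTL = 255, received TTL = 185
Hops = initial TTL - received TTL
Hops = 255 - 185 = 70

70


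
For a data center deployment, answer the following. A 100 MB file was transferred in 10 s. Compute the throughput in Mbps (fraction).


Given: file = 100 MB, time = 10 s
File in Mb = 100 * 8 = 800 Mb
Throughput = 800 / 10 Mbps
Throughput = 80 Mbps

80


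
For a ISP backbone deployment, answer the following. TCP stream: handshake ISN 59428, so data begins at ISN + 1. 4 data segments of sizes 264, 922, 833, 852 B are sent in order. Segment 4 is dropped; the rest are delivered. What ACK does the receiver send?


SYN uses sequence number 59428; first data byte = ISN + 1 = 59429.
Segment 1: SEQ = 59429, len = 264 B, covers [59429, 59692]
Segment 2: SEQ = 59693, len = 922 B, covers [59693, 60614]
Segment 3: SEQ = 60615, len = 833 B, covers [60615, 61447]
Segment 4: SEQ = 61448, len = 852 B, covers [61448, 62299] [LOST]
In-order data received: bytes [59429, 61447] (segments 1..3).
Segment 4 missing -> gap begins at byte 61448.
Cumulative ACK = next expected in-order byte = 59429 + 264 + 922 + 833 = 61448

61448


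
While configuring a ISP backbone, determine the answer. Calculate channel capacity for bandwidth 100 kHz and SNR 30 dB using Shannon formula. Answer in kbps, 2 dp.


Given: B = 100 kHz, SNR = 30 dB
SNR linear = 10^(30/10) = 1000
1 + SNR = 1001
log2(1001) = 9.9672262588
C = 100 * 1000 * 9.9672262588 = 996722.6259 bps
C = 996.722626 kbps -> 996.72 kbps (2 dp)

996.72


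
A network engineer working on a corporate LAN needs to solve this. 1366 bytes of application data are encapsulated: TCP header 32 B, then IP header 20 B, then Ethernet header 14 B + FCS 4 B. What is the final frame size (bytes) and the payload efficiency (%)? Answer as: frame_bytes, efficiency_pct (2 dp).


TCP segment = 1366 + 32 = 1398 B
IP packet = 1398 + 20 = 1418 B
Ethernet frame = 1418 + 14 + 4 = 1436 B
Efficiency = app / frame = 1366 / 1436 = 0.951253 = 95.1253% -> 95.13% (2 dp)

1436, 95.13


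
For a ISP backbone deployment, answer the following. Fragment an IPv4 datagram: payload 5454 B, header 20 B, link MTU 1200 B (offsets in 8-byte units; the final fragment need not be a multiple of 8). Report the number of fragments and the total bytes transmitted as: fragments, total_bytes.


Max data per non-final fragment = floor((MTU - header)/8)*8 = floor((1200 - 20)/8)*8 = floor(1180/8)*8 = 1176 B
Final fragment needs no 8-byte alignment: it can carry up to MTU - header = 1180 B
Non-final fragments needed = ceil((payload - 1180) / 1176) = ceil(4274/1176) = ceil(3.6344) = 4
Number of fragments = 4 + 1 = 5
Fragment sizes (data): 4 * 1176 B + 750 B (last, 750 <= 1180 OK)
Total bytes sent = payload + n_frags * header = 5454 + 5*20 = 5454 + 100 = 5554 B

5, 5554


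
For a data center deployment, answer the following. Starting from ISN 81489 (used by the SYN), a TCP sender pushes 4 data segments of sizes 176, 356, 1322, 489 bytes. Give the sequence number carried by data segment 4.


The SYN occupies sequence number ISN = 81489, so the first data byte is ISN + 1 = 81490.
SEQ of data segment i = (ISN + 1) + sum of payload sizes of segments 1..i-1.
Segment 1: SEQ = 81490, payload = 176 bytes
Segment 2: SEQ = 81666, payload = 356 bytes
Segment 3: SEQ = 82022, payload = 1322 bytes
Segment 4: SEQ = 83344, payload = 489 bytes
SEQ of segment 4 = 81490 + 176 + 356 + 1322 = 83344

83344


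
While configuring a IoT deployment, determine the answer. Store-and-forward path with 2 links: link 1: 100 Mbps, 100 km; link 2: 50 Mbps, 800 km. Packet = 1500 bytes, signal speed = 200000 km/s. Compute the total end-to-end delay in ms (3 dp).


Packet = 1500 bytes = 12000 bits. Store-and-forward: sum (t_trans + t_prop) per link.
Link 1: t_trans = 12000/(100*10^6) s = 0.1200 ms; t_prop = 100/200000 s = 0.5000 ms; subtotal = 0.6200 ms
Link 2: t_trans = 12000/(50*10^6) s = 0.2400 ms; t_prop = 800/200000 s = 4.0000 ms; subtotal = 4.2400 ms
End-to-end = 0.6200 + 4.2400 = 4.8600 ms -> 4.860 ms (3 dp)

4.860


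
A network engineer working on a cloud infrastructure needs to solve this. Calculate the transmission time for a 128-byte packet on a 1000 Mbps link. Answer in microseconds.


Given: packet = 128 bytes, bandwidth = 1000 Mbps
Packet in bits = 128 * 8 = 1024 bits
Bandwidth = 1000 * 10^6 = 1000000000 bps
Time = 1024 / 1000000000 seconds
Time in us = 1024 * 10^6 / 1000000000 = 1.024

1.024


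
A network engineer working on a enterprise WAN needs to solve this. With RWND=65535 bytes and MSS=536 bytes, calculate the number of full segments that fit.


Given: RWND = 65535 bytes, MSS = 536 bytes
Full segments = floor(RWND / MSS)
Full segments = floor(65535 / 536)
Full segments = floor(122.2668) = 122

122


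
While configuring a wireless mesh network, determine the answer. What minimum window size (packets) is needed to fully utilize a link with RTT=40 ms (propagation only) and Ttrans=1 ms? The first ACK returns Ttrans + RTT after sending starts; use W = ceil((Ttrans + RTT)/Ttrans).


Given: Ttrans = 1 ms, RTT = 40 ms (= 2 * Tprop, Tprop = 20 ms)
Time until first ACK returns = Ttrans + RTT = 1 + 40 = 41 ms
Need W * Ttrans >= Ttrans + RTT  ->  W >= (Ttrans + RTT) / Ttrans
(Ttrans + RTT) / Ttrans = 41 / 1 = 41
W_min = ceil(41) = 41

41


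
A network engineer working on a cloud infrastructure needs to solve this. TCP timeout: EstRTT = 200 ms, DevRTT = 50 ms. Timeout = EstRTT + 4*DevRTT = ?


Given: EstRTT = 200 ms, DevRTT = 50 ms
Timeout = EstRTT + 4 * DevRTT
4 * DevRTT = 4 * 50 = 200
Timeout = 200 + 200 = 400 ms

400


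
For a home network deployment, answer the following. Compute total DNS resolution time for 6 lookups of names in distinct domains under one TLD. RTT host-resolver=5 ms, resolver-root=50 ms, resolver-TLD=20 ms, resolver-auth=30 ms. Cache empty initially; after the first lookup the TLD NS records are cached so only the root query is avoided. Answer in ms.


Lookup 1 (cold cache): local + root + TLD + auth = 5 + 50 + 20 + 30 = 105 ms
Lookups 2..6 (TLD NS cached -> skip root; new domain -> still ask TLD and auth): local + TLD + auth = 5 + 20 + 30 = 55 ms each
Remaining 5 lookups: 5 * 55 = 275 ms
Total = 105 + 275 = 380 ms

380


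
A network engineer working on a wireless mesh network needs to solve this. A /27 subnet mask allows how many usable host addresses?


Given: subnet mask /27
Host bits = 32 - 27 = 5
Total addresses = 2^5 = 32
Usable hosts = 32 - 2 (network + broadcast) = 30

30


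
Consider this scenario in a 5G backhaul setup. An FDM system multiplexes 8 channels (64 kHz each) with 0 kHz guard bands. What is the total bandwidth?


Given: 8 channels, 64 kHz each, guard = 0 kHz
Channel bandwidth = 8 * 64 = 512 kHz
Guard bands = 7 gaps * 0 kHz = 0 kHz
Total = 512 + 0 = 512 kHz

512


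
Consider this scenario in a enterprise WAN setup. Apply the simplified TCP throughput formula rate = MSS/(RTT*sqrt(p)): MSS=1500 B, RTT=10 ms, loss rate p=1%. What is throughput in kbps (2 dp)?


Given: MSS = 1500 bytes, RTT = 10 ms, loss = 1%
RTT in seconds = 10 / 1000 = 0.01
Loss rate = 1% = 0.01
sqrt(loss) = sqrt(0.01) = 0.1
Throughput (bytes/s) = 1500 / (0.01 * 0.1) = 1500000.0000
Throughput (kbps) = 1500000.0000 * 8 / 1000 = 12000.000000 -> 12000.00 kbps (2 dp)

12000.00


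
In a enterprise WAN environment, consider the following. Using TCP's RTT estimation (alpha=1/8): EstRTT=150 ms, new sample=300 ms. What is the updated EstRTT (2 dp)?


Given: EstRTT = 150 ms, SampleRTT = 300 ms, alpha = 1/8
New EstRTT = (1 - alpha) * EstRTT + alpha * SampleRTT
(7/8) * 150 = 131.25
(1/8) * 300 = 37.5
New EstRTT = 131.25 + 37.5 = 168.75 ms -> 168.75 ms (2 dp)

168.75


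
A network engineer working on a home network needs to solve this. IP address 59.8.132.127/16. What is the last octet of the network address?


Given: IP = 59.8.132.127, prefix = /16
Subnet mask = 255.255.0.0
Last octet of IP: 127
Last octet of mask: 0
Network last octet = 127 AND 0 = 0

0


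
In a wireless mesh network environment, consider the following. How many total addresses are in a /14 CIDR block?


Given: CIDR prefix /14
Host bits = 32 - 14 = 18
Total addresses = 2^18 = 262144

262144


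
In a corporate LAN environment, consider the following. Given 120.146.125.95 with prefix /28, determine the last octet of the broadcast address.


Given: IP = 120.146.125.95, prefix = /28
Host bits = 32 - 28 = 4
Network last octet = 95 AND mask = 80
Host part size = 2^4 - 1 = 15
Broadcast last octet = 80 OR 15 = 95

95


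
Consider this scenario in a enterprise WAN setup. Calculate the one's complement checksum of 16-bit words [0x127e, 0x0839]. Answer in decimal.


Given words: [0x127e, 0x0839]
Step 1: Sum all words
Raw sum = 4734 + 2105 = 6839
One's complement = ~6839 & 0xFFFF = 58696

58696


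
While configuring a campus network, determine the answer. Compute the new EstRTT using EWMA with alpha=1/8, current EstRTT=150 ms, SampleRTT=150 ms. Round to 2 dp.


Given: EstRTT = 150 ms, SampleRTT = 150 ms, alpha = 1/8
New EstRTT = (1 - alpha) * EstRTT + alpha * SampleRTT
(7/8) * 150 = 131.25
(1/8) * 150 = 18.75
New EstRTT = 131.25 + 18.75 = 150 ms -> 150.00 ms (2 dp)

150.00


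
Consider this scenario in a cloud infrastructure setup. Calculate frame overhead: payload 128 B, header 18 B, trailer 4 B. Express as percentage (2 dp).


Given: payload = 128 B, header = 18 B, trailer = 4 B
Overhead bytes = header + trailer = 18 + 4 = 22
Total frame = payload + overhead = 128 + 22 = 150
Overhead % = 22 / 150 * 100 = 14.6667% -> 14.67% (2 dp)

14.67


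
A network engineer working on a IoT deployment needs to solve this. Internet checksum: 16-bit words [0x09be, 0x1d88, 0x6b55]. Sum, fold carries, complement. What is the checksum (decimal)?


Given words: [0x09be, 0x1d88, 0x6b55]
Step 1: Sum all words
Raw sum = 2494 + 7560 + 27477 = 37531
One's complement = ~37531 & 0xFFFF = 28004

28004


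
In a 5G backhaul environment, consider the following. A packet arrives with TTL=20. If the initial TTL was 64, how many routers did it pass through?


Given: initial TTL = 64, received TTL = 20
Hops = initial TTL - received TTL
Hops = 64 - 20 = 44

44


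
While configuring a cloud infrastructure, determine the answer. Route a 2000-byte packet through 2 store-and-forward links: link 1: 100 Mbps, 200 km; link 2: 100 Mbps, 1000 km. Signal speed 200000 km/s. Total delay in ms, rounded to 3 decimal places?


Packet = 2000 bytes = 16000 bits. Store-and-forward: sum (t_trans + t_prop) per link.
Link 1: t_trans = 16000/(100*10^6) s = 0.1600 ms; t_prop = 200/200000 s = 1.0000 ms; subtotal = 1.1600 ms
Link 2: t_trans = 16000/(100*10^6) s = 0.1600 ms; t_prop = 1000/200000 s = 5.0000 ms; subtotal = 5.1600 ms
End-to-end = 1.1600 + 5.1600 = 6.3200 ms -> 6.320 ms (3 dp)

6.320


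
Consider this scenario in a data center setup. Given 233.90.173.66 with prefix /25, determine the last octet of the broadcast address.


Given: IP = 233.90.173.66, prefix = /25
Host bits = 32 - 25 = 7
Network last octet = 66 AND mask = 0
Host part size = 2^7 - 1 = 127
Broadcast last octet = 0 OR 127 = 127

127


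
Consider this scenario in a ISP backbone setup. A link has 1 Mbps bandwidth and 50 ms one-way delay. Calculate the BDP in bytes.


Given: bandwidth = 1 Mbps, delay = 50 ms
BDP in bits = 1 * 10^6 * 50 / 1000
BDP in bits = 50000
BDP in bytes = 50000 / 8 = 6250

6250


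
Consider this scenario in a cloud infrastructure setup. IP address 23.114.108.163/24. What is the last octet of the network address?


Given: IP = 23.114.108.163, prefix = /24
Subnet mask = 255.255.255.0
Last octet of IP: 163
Last octet of mask: 0
Network last octet = 163 AND 0 = 0

0


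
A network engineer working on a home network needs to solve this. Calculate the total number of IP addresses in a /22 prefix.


Given: CIDR prefix /22
Host bits = 32 - 22 = 10
Total addresses = 2^10 = 1024

1024


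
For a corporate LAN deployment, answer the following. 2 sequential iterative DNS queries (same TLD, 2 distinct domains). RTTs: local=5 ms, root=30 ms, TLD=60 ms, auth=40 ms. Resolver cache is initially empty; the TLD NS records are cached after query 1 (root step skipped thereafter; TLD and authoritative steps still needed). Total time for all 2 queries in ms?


Lookup 1 (cold cache): local + root + TLD + auth = 5 + 30 + 60 + 40 = 135 ms
Lookups 2..2 (TLD NS cached -> skip root; new domain -> still ask TLD and auth): local + TLD + auth = 5 + 60 + 40 = 105 ms each
Remaining 1 lookups: 1 * 105 = 105 ms
Total = 135 + 105 = 240 ms

240


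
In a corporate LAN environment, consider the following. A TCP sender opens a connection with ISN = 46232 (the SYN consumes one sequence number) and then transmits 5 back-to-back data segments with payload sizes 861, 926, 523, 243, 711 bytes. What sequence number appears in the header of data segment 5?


The SYN occupies sequence number ISN = 46232, so the first data byte is ISN + 1 = 46233.
SEQ of data segment i = (ISN + 1) + sum of payload sizes of segments 1..i-1.
Segment 1: SEQ = 46233, payload = 861 bytes
Segment 2: SEQ = 47094, payload = 926 bytes
Segment 3: SEQ = 48020, payload = 523 bytes
Segment 4: SEQ = 48543, payload = 243 bytes
Segment 5: SEQ = 48786, payload = 711 bytes
SEQ of segment 5 = 46233 + 861 + 926 + 523 + 243 = 48786

48786


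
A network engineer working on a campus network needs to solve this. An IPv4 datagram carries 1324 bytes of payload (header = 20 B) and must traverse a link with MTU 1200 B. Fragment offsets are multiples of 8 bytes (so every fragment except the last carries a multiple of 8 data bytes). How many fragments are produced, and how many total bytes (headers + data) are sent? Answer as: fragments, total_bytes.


Max data per non-final fragment = floor((MTU - header)/8)*8 = floor((1200 - 20)/8)*8 = floor(1180/8)*8 = 1176 B
Final fragment needs no 8-byte alignment: it can carry up to MTU - header = 1180 B
Non-final fragments needed = ceil((payload - 1180) / 1176) = ceil(144/1176) = ceil(0.1224) = 1
Number of fragments = 1 + 1 = 2
Fragment sizes (data): 1 * 1176 B + 148 B (last, 148 <= 1180 OK)
Total bytes sent = payload + n_frags * header = 1324 + 2*20 = 1324 + 40 = 1364 B

2, 1364


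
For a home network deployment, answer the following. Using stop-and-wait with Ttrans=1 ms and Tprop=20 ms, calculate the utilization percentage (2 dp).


Given: Ttrans = 1 ms, Tprop = 20 ms
RTT = 2 * Tprop = 2 * 20 = 40 ms
U = Ttrans / (Ttrans + RTT)
U = 1 / (1 + 40)
U = 1 / 41 = 0.02439
U% = 2.44%

2.44


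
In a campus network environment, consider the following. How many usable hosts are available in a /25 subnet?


Given: subnet mask /25
Host bits = 32 - 25 = 7
Total addresses = 2^7 = 128
Usable hosts = 128 - 2 (network + broadcast) = 126

126


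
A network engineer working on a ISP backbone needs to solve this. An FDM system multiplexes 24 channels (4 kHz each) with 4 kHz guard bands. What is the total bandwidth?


Given: 24 channels, 4 kHz each, guard = 4 kHz
Channel bandwidth = 24 * 4 = 96 kHz
Guard bands = 23 gaps * 4 kHz = 92 kHz
Total = 96 + 92 = 188 kHz

188


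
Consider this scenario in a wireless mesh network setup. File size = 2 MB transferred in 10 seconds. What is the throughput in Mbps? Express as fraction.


Given: file = 2 MB, time = 10 s
File in Mb = 2 * 8 = 16 Mb
Throughput = 16 / 10 Mbps
Throughput = 8/5 Mbps

8/5


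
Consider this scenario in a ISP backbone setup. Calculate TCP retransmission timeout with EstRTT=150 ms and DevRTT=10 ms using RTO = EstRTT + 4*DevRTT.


Given: EstRTT = 150 ms, DevRTT = 10 ms
Timeout = EstRTT + 4 * DevRTT
4 * DevRTT = 4 * 10 = 40
Timeout = 150 + 40 = 190 ms

190


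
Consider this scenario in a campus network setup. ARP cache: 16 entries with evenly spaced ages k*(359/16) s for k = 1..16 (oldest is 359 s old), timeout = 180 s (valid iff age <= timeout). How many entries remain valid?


Ages are k * 359/16 s for k = 1..16 (spacing = 22.4375 s).
Entry k is valid iff k * 359/16 <= 180 iff k <= 16 * 180 / 359 = 8.0223
n_valid = floor(8.0223) = 8
(n_stale = 16 - 8 = 8)

8


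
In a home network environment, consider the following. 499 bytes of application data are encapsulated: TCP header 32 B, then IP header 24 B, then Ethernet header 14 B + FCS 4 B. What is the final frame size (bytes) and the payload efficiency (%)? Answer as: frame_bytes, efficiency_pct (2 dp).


TCP segment = 499 + 32 = 531 B
IP packet = 531 + 24 = 555 B
Ethernet frame = 555 + 14 + 4 = 573 B
Efficiency = app / frame = 499 / 573 = 0.870855 = 87.0855% -> 87.09% (2 dp)

573, 87.09


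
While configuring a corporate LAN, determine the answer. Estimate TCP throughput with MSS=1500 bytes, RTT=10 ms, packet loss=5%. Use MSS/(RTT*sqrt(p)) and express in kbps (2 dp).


Given: MSS = 1500 bytes, RTT = 10 ms, loss = 5%
RTT in seconds = 10 / 1000 = 0.01
Loss rate = 5% = 0.05
sqrt(loss) = sqrt(0.05) = 0.223606797750
Throughput (bytes/s) = 1500 / (0.01 * 0.223606797750) = 670820.3932
Throughput (kbps) = 670820.3932 * 8 / 1000 = 5366.563146 -> 5366.56 kbps (2 dp)

5366.56


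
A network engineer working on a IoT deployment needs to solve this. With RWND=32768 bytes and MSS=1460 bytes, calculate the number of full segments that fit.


Given: RWND = 32768 bytes, MSS = 1460 bytes
Full segments = floor(RWND / MSS)
Full segments = floor(32768 / 1460)
Full segments = floor(22.4438) = 22

22


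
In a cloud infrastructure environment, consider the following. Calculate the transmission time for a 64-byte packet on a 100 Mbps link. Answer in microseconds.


Given: packet = 64 bytes, bandwidth = 100 Mbps
Packet in bits = 64 * 8 = 512 bits
Bandwidth = 100 * 10^6 = 100000000 bps
Time = 512 / 100000000 seconds
Time in us = 512 * 10^6 / 100000000 = 5.12

5.12


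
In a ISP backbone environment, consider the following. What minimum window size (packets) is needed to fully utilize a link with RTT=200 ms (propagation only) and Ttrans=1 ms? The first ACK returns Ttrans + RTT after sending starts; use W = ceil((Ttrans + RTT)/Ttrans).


Given: Ttrans = 1 ms, RTT = 200 ms (= 2 * Tprop, Tprop = 100 ms)
Time until first ACK returns = Ttrans + RTT = 1 + 200 = 201 ms
Need W * Ttrans >= Ttrans + RTT  ->  W >= (Ttrans + RTT) / Ttrans
(Ttrans + RTT) / Ttrans = 201 / 1 = 201
W_min = ceil(201) = 201

201


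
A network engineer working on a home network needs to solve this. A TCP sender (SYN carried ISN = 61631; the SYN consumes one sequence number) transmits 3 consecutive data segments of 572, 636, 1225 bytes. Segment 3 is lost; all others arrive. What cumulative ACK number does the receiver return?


SYN uses sequence number 61631; first data byte = ISN + 1 = 61632.
Segment 1: SEQ = 61632, len = 572 B, covers [61632, 62203]
Segment 2: SEQ = 62204, len = 636 B, covers [62204, 62839]
Segment 3: SEQ = 62840, len = 1225 B, covers [62840, 64064] [LOST]
In-order data received: bytes [61632, 62839] (segments 1..2).
Segment 3 missing -> gap begins at byte 62840.
Cumulative ACK = next expected in-order byte = 61632 + 572 + 636 = 62840

62840
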